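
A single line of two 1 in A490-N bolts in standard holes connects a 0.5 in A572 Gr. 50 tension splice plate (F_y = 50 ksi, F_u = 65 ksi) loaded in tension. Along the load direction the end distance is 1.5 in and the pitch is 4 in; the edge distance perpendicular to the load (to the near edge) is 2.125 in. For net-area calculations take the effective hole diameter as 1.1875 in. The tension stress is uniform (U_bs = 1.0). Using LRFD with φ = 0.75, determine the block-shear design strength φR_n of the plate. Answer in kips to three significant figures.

91.7 kips

Shear plane L_v = 1.5 + 1·4 = 5.5 in; A_gv = 5.5 × 0.5 = 2.75 in².
A_nv = (5.5 − 1.5·1.1875) × 0.5 = 1.859 in².
A_nt = (2.125 − 0.5·1.1875) × 0.5 = 0.7656 in².
0.6 F_u A_nv = 72.52 kips; 0.6 F_y A_gv = 82.5 kips → shear rupture governs the shear term.
R_n = 72.52 + 1.0 × 65 × 0.7656 = 122.3 kips.
Design strength φR_n = 0.75 × 122.3 = 91.7 kips.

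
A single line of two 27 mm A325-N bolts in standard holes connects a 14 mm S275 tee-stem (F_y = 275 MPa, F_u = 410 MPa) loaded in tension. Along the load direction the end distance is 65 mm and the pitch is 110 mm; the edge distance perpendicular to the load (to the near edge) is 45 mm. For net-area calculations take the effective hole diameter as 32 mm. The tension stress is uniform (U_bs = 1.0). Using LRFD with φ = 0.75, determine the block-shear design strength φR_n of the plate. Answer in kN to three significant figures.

Shear plane L_v = 65 + 1·110 = 175 mm; A_gv = 175 × 14 = 2450 mm².
A_nv = (175 − 1.5·32) × 14 = 1778 mm².
A_nt = (45 − 0.5·32) × 14 = 406 mm².
0.6 F_u A_nv = 437.4 kN; 0.6 F_y A_gv = 404.2 kN → shear yielding governs the shear term.
R_n = 404.2 + 1.0 × 410 × 406 / 1000 = 570.7 kN.
Design strength φR_n = 0.75 × 570.7 = 428 kN.

428 kN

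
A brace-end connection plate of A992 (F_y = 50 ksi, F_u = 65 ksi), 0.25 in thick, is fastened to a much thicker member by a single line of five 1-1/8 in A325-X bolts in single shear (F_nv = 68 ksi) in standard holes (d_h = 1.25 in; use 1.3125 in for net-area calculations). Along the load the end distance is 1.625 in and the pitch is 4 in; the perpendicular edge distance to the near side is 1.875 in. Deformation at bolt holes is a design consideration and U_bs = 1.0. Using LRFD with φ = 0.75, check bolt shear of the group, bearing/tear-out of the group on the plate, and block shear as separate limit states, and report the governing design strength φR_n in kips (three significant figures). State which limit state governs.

101 kips (block shear governs)

Bolt shear: A_b = π·1.125²/4 = 0.994 in²; R_n = 68 × 0.994 × 5 × 1 = 338 kips → 0.75 × 338 = 253 kips.
Bearing: edge l_c = 1, r_n = 19.5 kips; interior l_c = 2.75, r_n = 43.87 kips; R_n = 19.5 + 4·43.87 = 195 kips → 146 kips.
Block shear: A_gv = 4.406, A_nv = 2.93, A_nt = 0.3047 in²; R_n = min(0.6F_uA_nv, 0.6F_yA_gv) + U_bs·F_u·A_nt = 134.1 kips → 101 kips.
Block shear governs: 101 kips.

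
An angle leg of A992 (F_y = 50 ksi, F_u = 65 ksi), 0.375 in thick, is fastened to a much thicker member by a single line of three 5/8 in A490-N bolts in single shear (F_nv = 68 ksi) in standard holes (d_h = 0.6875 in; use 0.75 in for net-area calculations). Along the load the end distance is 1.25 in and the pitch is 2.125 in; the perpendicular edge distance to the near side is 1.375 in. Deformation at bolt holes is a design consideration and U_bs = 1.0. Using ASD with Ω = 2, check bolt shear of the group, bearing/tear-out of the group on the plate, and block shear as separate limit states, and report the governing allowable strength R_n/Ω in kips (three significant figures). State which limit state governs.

Bolt shear: A_b = π·0.625²/4 = 0.3068 in²; R_n = 68 × 0.3068 × 3 × 1 = 62.59 kips → 62.59 / 2 = 31.3 kips.
Bearing: edge l_c = 0.9062, r_n = 26.51 kips; interior l_c = 1.438, r_n = 36.56 kips; R_n = 26.51 + 2·36.56 = 99.63 kips → 49.8 kips.
Block shear: A_gv = 2.062, A_nv = 1.359, A_nt = 0.375 in²; R_n = min(0.6F_uA_nv, 0.6F_yA_gv) + U_bs·F_u·A_nt = 77.39 kips → 38.7 kips.
Bolt shear governs: 31.3 kips.

31.3 kips (bolt shear governs)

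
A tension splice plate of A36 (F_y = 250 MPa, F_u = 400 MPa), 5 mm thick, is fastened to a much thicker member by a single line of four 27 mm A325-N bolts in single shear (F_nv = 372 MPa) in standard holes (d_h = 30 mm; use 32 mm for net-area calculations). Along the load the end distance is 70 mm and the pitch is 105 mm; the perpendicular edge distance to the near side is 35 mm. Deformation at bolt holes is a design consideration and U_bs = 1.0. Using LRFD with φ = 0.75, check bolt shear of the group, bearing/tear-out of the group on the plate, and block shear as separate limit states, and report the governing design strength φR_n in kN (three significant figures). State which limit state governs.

Bolt shear: A_b = π·27²/4 = 572.6 mm²; R_n = 372 × 572.6 × 4 × 1 / 1000 = 852 kN → 0.75 × 852 = 639 kN.
Bearing: edge l_c = 55, r_n = 129.6 kN; interior l_c = 75, r_n = 129.6 kN; R_n = 129.6 + 3·129.6 = 518.4 kN → 389 kN.
Block shear: A_gv = 1925, A_nv = 1365, A_nt = 95 mm²; R_n = min(0.6F_uA_nv, 0.6F_yA_gv) + U_bs·F_u·A_nt = 326.8 kN → 245 kN.
Block shear governs: 245 kN.

245 kN (block shear governs)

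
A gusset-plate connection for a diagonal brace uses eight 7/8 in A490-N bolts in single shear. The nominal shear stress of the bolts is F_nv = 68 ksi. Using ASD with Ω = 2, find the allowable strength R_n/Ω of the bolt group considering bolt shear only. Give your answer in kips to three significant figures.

164 kips

A_b = π × 0.875² / 4 = 0.6013 in².
R_n = F_nv · A_b · n · n_s = 68 × 0.6013 × 8 × 1 = 327.1 kips.
Allowable strength R_n/Ω = 327.1 / 2 = 164 kips.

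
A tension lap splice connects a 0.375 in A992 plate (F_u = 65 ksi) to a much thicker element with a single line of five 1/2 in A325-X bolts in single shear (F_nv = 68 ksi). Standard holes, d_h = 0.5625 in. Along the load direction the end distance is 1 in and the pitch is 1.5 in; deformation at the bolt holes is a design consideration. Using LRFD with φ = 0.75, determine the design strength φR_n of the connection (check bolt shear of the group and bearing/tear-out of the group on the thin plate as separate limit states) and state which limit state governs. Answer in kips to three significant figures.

Bolt shear: A_b = π·0.5²/4 = 0.1963 in²; R_n = 68 × 0.1963 × 5 × 1 = 66.76 kips → 0.75 × 66.76 = 50.1 kips.
Bearing (1.2 l_c t F_u ≤ 2.4 d t F_u): upper limit = 2.4·0.5·0.375·65 = 29.25 kips.
  Edge l_c = 1 − 0.5625/2 = 0.7188 → r_n = 21.02 kips; interior l_c = 1.5 − 0.5625 = 0.9375 → r_n = 27.42 kips.
  R_n,bearing = 1·21.02 + 4·27.42 = 130.7 kips → 0.75 × 130.7 = 98 kips.
Bolt shear governs: 50.1 kips.

50.1 kips (bolt shear governs)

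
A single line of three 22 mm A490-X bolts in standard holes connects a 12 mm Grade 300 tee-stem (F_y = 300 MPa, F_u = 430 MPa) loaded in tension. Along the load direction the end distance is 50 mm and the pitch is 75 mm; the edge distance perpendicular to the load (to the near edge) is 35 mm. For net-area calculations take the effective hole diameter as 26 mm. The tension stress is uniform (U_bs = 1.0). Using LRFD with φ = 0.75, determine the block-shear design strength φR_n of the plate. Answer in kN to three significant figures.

Shear plane L_v = 50 + 2·75 = 200 mm; A_gv = 200 × 12 = 2400 mm².
A_nv = (200 − 2.5·26) × 12 = 1620 mm².
A_nt = (35 − 0.5·26) × 12 = 264 mm².
0.6 F_u A_nv = 418 kN; 0.6 F_y A_gv = 432 kN → shear rupture governs the shear term.
R_n = 418 + 1.0 × 430 × 264 / 1000 = 531.5 kN.
Design strength φR_n = 0.75 × 531.5 = 399 kN.

399 kN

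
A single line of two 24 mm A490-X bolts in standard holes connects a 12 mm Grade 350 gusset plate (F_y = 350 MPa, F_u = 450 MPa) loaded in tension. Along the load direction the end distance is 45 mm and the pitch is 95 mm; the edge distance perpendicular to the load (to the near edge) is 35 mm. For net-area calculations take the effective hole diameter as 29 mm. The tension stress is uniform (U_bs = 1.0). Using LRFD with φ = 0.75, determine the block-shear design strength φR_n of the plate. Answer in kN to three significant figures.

Shear plane L_v = 45 + 1·95 = 140 mm; A_gv = 140 × 12 = 1680 mm².
A_nv = (140 − 1.5·29) × 12 = 1158 mm².
A_nt = (35 − 0.5·29) × 12 = 246 mm².
0.6 F_u A_nv = 312.7 kN; 0.6 F_y A_gv = 352.8 kN → shear rupture governs the shear term.
R_n = 312.7 + 1.0 × 450 × 246 / 1000 = 423.4 kN.
Design strength φR_n = 0.75 × 423.4 = 318 kN.

318 kN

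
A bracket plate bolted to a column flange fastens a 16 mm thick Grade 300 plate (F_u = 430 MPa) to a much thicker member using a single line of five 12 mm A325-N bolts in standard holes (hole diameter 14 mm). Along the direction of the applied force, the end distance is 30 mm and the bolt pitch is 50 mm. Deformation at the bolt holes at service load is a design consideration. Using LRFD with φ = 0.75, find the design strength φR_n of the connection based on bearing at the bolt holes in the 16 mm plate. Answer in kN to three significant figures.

Per bolt r_n = 1.2 l_c t F_u ≤ 2.4 d t F_u; upper limit = 2.4 × 12 × 16 × 430 / 1000 = 198.1 kN.
Edge bolt: l_c = 30 − 14/2 = 23 mm → 1.2 × 23 × 16 × 430 / 1000 = 189.9 → r_n = 189.9 kN.
Interior bolts: l_c = 50 − 14 = 36 mm → 1.2 × 36 × 16 × 430 / 1000 = 297.2 → r_n = 198.1 kN.
R_n = 1 × 189.9 + 4 × 198.1 = 982.5 kN.
Design strength φR_n = 0.75 × 982.5 = 737 kN.

737 kN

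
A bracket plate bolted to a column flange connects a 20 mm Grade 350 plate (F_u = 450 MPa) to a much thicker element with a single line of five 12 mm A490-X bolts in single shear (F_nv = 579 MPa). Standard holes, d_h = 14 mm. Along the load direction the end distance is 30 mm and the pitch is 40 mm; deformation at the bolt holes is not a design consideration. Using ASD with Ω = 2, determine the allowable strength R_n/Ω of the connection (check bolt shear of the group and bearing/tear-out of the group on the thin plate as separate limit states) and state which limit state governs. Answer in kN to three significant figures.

164 kN (bolt shear governs)

Bolt shear: A_b = π·12²/4 = 113.1 mm²; R_n = 579 × 113.1 × 5 × 1 / 1000 = 327.4 kN → 327.4 / 2 = 164 kN.
Bearing (1.5 l_c t F_u ≤ 3.0 d t F_u): upper limit = 3.0·12·20·450 / 1000 = 324 kN.
  Edge l_c = 30 − 14/2 = 23 → r_n = 310.5 kN; interior l_c = 40 − 14 = 26 → r_n = 324 kN.
  R_n,bearing = 1·310.5 + 4·324 = 1606 kN → 1606 / 2 = 803 kN.
Bolt shear governs: 164 kN.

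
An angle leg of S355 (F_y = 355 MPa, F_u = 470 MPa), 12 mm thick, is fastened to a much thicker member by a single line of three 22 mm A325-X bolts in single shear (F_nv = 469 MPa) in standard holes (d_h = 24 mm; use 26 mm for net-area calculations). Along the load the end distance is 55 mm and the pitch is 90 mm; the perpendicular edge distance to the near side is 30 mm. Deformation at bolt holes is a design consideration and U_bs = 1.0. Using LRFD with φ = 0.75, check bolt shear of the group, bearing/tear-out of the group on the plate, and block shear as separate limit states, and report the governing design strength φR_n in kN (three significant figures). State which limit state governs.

401 kN (bolt shear governs)

Bolt shear: A_b = π·22²/4 = 380.1 mm²; R_n = 469 × 380.1 × 3 × 1 / 1000 = 534.8 kN → 0.75 × 534.8 = 401 kN.
Bearing: edge l_c = 43, r_n = 291 kN; interior l_c = 66, r_n = 297.8 kN; R_n = 291 + 2·297.8 = 886.6 kN → 665 kN.
Block shear: A_gv = 2820, A_nv = 2040, A_nt = 204 mm²; R_n = min(0.6F_uA_nv, 0.6F_yA_gv) + U_bs·F_u·A_nt = 671.2 kN → 503 kN.
Bolt shear governs: 401 kN.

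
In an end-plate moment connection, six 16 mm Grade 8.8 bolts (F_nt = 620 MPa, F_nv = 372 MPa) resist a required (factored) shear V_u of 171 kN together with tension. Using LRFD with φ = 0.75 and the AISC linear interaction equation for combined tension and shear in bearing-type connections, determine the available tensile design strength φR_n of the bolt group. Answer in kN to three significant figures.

444 kN

A_b = π·16²/4 = 201.1 mm²; f_rv = 171 × 1000 / (6 × 201.1) = 141.7 MPa.
F'_nt = 1.3 F_nt − (F_nt / φF_nv) f_rv = 1.3·620 − (620/(0.75·372))·141.7 = 491 MPa, capped at F_nt → F'_nt = 491 MPa.
R_n = F'_nt · A_b · n = 491 × 201.1 × 6 / 1000 = 592.3 kN.
Design strength φR_n = 0.75 × 592.3 = 444 kN.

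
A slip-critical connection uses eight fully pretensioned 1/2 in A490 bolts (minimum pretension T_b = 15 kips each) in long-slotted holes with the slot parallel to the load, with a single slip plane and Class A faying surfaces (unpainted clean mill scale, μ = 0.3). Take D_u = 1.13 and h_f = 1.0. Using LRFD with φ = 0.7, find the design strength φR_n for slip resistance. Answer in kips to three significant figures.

28.5 kips

R_n = μ · D_u · h_f · T_b · n_s · n_b = 0.3 × 1.13 × 1.0 × 15 × 1 × 8 = 40.68 kips.
Design strength φR_n = 0.7 × 40.68 = 28.5 kips.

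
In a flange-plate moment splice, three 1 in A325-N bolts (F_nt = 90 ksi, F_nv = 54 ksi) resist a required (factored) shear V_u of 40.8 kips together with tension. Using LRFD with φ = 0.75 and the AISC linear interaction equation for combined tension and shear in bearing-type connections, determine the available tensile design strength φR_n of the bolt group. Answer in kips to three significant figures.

139 kips

A_b = π·1²/4 = 0.7854 in²; f_rv = 40.8 / (3 × 0.7854) = 17.32 ksi.
F'_nt = 1.3 F_nt − (F_nt / φF_nv) f_rv = 1.3·90 − (90/(0.75·54))·17.32 = 78.52 ksi, capped at F_nt → F'_nt = 78.52 ksi.
R_n = F'_nt · A_b · n = 78.52 × 0.7854 × 3 = 185 kips.
Design strength φR_n = 0.75 × 185 = 139 kips.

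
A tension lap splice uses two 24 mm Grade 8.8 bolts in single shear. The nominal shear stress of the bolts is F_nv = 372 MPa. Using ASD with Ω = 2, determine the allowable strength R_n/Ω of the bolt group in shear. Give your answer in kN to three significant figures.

A_b = π × 24² / 4 = 452.4 mm².
R_n = F_nv · A_b · n · n_s = 372 × 452.4 × 2 × 1 / 1000 = 336.6 kN.
Allowable strength R_n/Ω = 336.6 / 2 = 168 kN.

168 kN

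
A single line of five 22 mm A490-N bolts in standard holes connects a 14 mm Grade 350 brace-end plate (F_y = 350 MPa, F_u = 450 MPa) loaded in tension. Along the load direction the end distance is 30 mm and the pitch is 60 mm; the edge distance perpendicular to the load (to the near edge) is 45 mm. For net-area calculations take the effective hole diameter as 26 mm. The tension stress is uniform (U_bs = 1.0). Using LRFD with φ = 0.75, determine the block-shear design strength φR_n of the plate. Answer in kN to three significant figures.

585 kN

Shear plane L_v = 30 + 4·60 = 270 mm; A_gv = 270 × 14 = 3780 mm².
A_nv = (270 − 4.5·26) × 14 = 2142 mm².
A_nt = (45 − 0.5·26) × 14 = 448 mm².
0.6 F_u A_nv = 578.3 kN; 0.6 F_y A_gv = 793.8 kN → shear rupture governs the shear term.
R_n = 578.3 + 1.0 × 450 × 448 / 1000 = 779.9 kN.
Design strength φR_n = 0.75 × 779.9 = 585 kN.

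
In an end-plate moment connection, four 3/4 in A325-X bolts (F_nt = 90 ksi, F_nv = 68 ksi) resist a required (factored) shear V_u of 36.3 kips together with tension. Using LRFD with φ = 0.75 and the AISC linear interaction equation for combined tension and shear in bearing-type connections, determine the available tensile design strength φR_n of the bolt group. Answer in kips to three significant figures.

107 kips

A_b = π·0.75²/4 = 0.4418 in²; f_rv = 36.3 / (4 × 0.4418) = 20.54 ksi.
F'_nt = 1.3 F_nt − (F_nt / φF_nv) f_rv = 1.3·90 − (90/(0.75·68))·20.54 = 80.75 ksi, capped at F_nt → F'_nt = 80.75 ksi.
R_n = F'_nt · A_b · n = 80.75 × 0.4418 × 4 = 142.7 kips.
Design strength φR_n = 0.75 × 142.7 = 107 kips.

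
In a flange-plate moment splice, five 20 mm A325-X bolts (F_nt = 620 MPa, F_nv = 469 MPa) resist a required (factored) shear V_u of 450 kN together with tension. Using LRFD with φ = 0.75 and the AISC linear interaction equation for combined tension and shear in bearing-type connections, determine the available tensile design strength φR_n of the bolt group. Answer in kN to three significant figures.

355 kN

A_b = π·20²/4 = 314.2 mm²; f_rv = 450 × 1000 / (5 × 314.2) = 286.5 MPa.
F'_nt = 1.3 F_nt − (F_nt / φF_nv) f_rv = 1.3·620 − (620/(0.75·469))·286.5 = 301 MPa, capped at F_nt → F'_nt = 301 MPa.
R_n = F'_nt · A_b · n = 301 × 314.2 × 5 / 1000 = 472.9 kN.
Design strength φR_n = 0.75 × 472.9 = 355 kN.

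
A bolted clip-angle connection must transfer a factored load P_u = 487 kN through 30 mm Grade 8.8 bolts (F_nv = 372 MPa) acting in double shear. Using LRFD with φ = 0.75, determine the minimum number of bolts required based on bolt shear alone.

A_b = π·30²/4 = 706.9 mm².
Per-bolt design strength φR_n = 0.75 × 372 × 706.9 × 2 / 1000 = 394.4 kN.
n ≥ 487 / 394.4 = 1.235 → use 2 bolts.

2 bolts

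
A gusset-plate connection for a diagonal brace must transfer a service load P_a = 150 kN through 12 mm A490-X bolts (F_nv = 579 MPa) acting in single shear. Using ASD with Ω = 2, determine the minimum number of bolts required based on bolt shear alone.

A_b = π·12²/4 = 113.1 mm².
Per-bolt allowable strength R_n/Ω = 579 × 113.1 × 1 / 1000 / 2 = 32.74 kN.
n ≥ 150 / 32.74 = 4.581 → use 5 bolts.

5 bolts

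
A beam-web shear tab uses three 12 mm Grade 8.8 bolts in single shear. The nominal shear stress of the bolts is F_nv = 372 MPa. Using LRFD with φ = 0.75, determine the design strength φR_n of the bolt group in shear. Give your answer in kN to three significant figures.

94.7 kN

A_b = π × 12² / 4 = 113.1 mm².
R_n = F_nv · A_b · n · n_s = 372 × 113.1 × 3 × 1 / 1000 = 126.2 kN.
Design strength φR_n = 0.75 × 126.2 = 94.7 kN.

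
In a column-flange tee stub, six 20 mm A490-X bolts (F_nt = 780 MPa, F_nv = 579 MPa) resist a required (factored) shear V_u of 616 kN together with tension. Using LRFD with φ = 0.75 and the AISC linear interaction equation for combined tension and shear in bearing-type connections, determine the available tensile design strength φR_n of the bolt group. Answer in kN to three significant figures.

A_b = π·20²/4 = 314.2 mm²; f_rv = 616 × 1000 / (6 × 314.2) = 326.8 MPa.
F'_nt = 1.3 F_nt − (F_nt / φF_nv) f_rv = 1.3·780 − (780/(0.75·579))·326.8 = 427 MPa, capped at F_nt → F'_nt = 427 MPa.
R_n = F'_nt · A_b · n = 427 × 314.2 × 6 / 1000 = 804.9 kN.
Design strength φR_n = 0.75 × 804.9 = 604 kN.

604 kN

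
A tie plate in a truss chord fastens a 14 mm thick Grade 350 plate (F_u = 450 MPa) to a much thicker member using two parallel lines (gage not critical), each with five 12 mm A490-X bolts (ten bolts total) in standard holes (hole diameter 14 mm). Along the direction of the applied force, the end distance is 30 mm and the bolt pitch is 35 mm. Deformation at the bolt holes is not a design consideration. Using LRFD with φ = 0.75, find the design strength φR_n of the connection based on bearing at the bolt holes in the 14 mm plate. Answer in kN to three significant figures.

Per bolt r_n = 1.5 l_c t F_u ≤ 3.0 d t F_u; upper limit = 3.0 × 12 × 14 × 450 / 1000 = 226.8 kN.
Edge bolt: l_c = 30 − 14/2 = 23 mm → 1.5 × 23 × 14 × 450 / 1000 = 217.3 → r_n = 217.3 kN.
Interior bolts: l_c = 35 − 14 = 21 mm → 1.5 × 21 × 14 × 450 / 1000 = 198.5 → r_n = 198.5 kN.
R_n = 2 × 217.3 + 8 × 198.5 = 2022 kN.
Design strength φR_n = 0.75 × 2022 = 1520 kN.

1520 kN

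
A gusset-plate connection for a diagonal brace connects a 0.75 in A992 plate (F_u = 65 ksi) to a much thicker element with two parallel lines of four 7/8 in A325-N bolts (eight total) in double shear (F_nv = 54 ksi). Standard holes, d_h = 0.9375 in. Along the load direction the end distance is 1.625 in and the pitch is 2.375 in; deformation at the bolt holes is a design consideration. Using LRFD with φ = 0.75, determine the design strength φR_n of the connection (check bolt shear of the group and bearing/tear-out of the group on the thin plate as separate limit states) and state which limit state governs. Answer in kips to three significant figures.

390 kips (bolt shear governs)

Bolt shear: A_b = π·0.875²/4 = 0.6013 in²; R_n = 54 × 0.6013 × 8 × 2 = 519.5 kips → 0.75 × 519.5 = 390 kips.
Bearing (1.2 l_c t F_u ≤ 2.4 d t F_u): upper limit = 2.4·0.875·0.75·65 = 102.4 kips.
  Edge l_c = 1.625 − 0.9375/2 = 1.156 → r_n = 67.64 kips; interior l_c = 2.375 − 0.9375 = 1.438 → r_n = 84.09 kips.
  R_n,bearing = 2·67.64 + 6·84.09 = 639.8 kips → 0.75 × 639.8 = 480 kips.
Bolt shear governs: 390 kips.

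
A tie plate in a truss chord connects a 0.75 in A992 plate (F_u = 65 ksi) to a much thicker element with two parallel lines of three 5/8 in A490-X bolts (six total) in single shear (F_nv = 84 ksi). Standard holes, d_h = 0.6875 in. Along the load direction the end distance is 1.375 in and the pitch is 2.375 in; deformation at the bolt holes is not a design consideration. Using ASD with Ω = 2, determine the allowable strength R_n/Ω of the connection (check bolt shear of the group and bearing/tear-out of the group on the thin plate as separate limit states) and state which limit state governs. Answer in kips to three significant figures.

Bolt shear: A_b = π·0.625²/4 = 0.3068 in²; R_n = 84 × 0.3068 × 6 × 1 = 154.6 kips → 154.6 / 2 = 77.3 kips.
Bearing (1.5 l_c t F_u ≤ 3.0 d t F_u): upper limit = 3.0·0.625·0.75·65 = 91.41 kips.
  Edge l_c = 1.375 − 0.6875/2 = 1.031 → r_n = 75.41 kips; interior l_c = 2.375 − 0.6875 = 1.688 → r_n = 91.41 kips.
  R_n,bearing = 2·75.41 + 4·91.41 = 516.4 kips → 516.4 / 2 = 258 kips.
Bolt shear governs: 77.3 kips.

77.3 kips (bolt shear governs)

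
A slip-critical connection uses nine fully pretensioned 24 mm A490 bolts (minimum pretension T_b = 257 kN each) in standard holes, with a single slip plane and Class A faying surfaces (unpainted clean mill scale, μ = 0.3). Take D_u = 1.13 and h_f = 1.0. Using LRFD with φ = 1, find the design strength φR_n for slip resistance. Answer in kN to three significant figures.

R_n = μ · D_u · h_f · T_b · n_s · n_b = 0.3 × 1.13 × 1.0 × 257 × 1 × 9 = 784.1 kN.
Design strength φR_n = 1 × 784.1 = 784 kN.

784 kN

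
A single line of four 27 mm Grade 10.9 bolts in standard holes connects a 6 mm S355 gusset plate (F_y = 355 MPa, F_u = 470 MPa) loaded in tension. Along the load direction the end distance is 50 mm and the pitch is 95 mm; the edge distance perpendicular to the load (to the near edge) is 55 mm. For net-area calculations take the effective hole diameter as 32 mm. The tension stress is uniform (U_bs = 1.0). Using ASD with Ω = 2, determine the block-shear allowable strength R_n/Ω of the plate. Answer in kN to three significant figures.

Shear plane L_v = 50 + 3·95 = 335 mm; A_gv = 335 × 6 = 2010 mm².
A_nv = (335 − 3.5·32) × 6 = 1338 mm².
A_nt = (55 − 0.5·32) × 6 = 234 mm².
0.6 F_u A_nv = 377.3 kN; 0.6 F_y A_gv = 428.1 kN → shear rupture governs the shear term.
R_n = 377.3 + 1.0 × 470 × 234 / 1000 = 487.3 kN.
Allowable strength R_n/Ω = 487.3 / 2 = 244 kN.

244 kN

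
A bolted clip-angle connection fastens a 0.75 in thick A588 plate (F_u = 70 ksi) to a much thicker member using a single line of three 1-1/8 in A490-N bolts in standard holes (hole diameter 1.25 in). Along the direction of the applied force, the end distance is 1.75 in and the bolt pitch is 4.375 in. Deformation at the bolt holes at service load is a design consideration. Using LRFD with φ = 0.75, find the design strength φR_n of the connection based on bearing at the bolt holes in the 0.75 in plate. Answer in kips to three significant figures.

266 kips

Per bolt r_n = 1.2 l_c t F_u ≤ 2.4 d t F_u; upper limit = 2.4 × 1.125 × 0.75 × 70 = 141.8 kips.
Edge bolt: l_c = 1.75 − 1.25/2 = 1.125 in → 1.2 × 1.125 × 0.75 × 70 = 70.88 → r_n = 70.88 kips.
Interior bolts: l_c = 4.375 − 1.25 = 3.125 in → 1.2 × 3.125 × 0.75 × 70 = 196.9 → r_n = 141.8 kips.
R_n = 1 × 70.88 + 2 × 141.8 = 354.4 kips.
Design strength φR_n = 0.75 × 354.4 = 266 kips.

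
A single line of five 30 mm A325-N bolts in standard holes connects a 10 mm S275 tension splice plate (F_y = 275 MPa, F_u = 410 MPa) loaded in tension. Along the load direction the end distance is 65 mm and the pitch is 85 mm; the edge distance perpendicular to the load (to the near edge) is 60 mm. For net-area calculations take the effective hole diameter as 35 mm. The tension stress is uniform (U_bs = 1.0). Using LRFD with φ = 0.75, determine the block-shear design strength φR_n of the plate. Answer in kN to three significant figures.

587 kN

Shear plane L_v = 65 + 4·85 = 405 mm; A_gv = 405 × 10 = 4050 mm².
A_nv = (405 − 4.5·35) × 10 = 2475 mm².
A_nt = (60 − 0.5·35) × 10 = 425 mm².
0.6 F_u A_nv = 608.9 kN; 0.6 F_y A_gv = 668.2 kN → shear rupture governs the shear term.
R_n = 608.9 + 1.0 × 410 × 425 / 1000 = 783.1 kN.
Design strength φR_n = 0.75 × 783.1 = 587 kN.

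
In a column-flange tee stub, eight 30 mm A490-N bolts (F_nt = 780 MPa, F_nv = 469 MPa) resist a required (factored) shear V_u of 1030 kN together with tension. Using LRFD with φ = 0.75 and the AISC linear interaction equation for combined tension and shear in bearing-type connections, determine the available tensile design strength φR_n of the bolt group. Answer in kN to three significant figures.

A_b = π·30²/4 = 706.9 mm²; f_rv = 1030 × 1000 / (8 × 706.9) = 182.1 MPa.
F'_nt = 1.3 F_nt − (F_nt / φF_nv) f_rv = 1.3·780 − (780/(0.75·469))·182.1 = 610.1 MPa, capped at F_nt → F'_nt = 610.1 MPa.
R_n = F'_nt · A_b · n = 610.1 × 706.9 × 8 / 1000 = 3450 kN.
Design strength φR_n = 0.75 × 3450 = 2590 kN.

2590 kN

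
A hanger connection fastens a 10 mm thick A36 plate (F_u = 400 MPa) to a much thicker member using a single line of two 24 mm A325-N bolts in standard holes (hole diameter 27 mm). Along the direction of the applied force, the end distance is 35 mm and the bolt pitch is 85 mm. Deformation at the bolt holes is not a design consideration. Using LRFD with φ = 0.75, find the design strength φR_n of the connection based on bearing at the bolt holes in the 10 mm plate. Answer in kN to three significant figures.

Per bolt r_n = 1.5 l_c t F_u ≤ 3.0 d t F_u; upper limit = 3.0 × 24 × 10 × 400 / 1000 = 288 kN.
Edge bolt: l_c = 35 − 27/2 = 21.5 mm → 1.5 × 21.5 × 10 × 400 / 1000 = 129 → r_n = 129 kN.
Interior bolts: l_c = 85 − 27 = 58 mm → 1.5 × 58 × 10 × 400 / 1000 = 348 → r_n = 288 kN.
R_n = 1 × 129 + 1 × 288 = 417 kN.
Design strength φR_n = 0.75 × 417 = 313 kN.

313 kN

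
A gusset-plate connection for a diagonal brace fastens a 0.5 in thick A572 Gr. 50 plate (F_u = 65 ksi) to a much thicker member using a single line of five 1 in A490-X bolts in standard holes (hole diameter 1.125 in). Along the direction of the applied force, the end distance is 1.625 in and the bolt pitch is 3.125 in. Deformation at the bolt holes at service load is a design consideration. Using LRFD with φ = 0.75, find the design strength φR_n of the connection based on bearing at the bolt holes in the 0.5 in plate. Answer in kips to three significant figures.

265 kips

Per bolt r_n = 1.2 l_c t F_u ≤ 2.4 d t F_u; upper limit = 2.4 × 1 × 0.5 × 65 = 78 kips.
Edge bolt: l_c = 1.625 − 1.125/2 = 1.062 in → 1.2 × 1.062 × 0.5 × 65 = 41.44 → r_n = 41.44 kips.
Interior bolts: l_c = 3.125 − 1.125 = 2 in → 1.2 × 2 × 0.5 × 65 = 78 → r_n = 78 kips.
R_n = 1 × 41.44 + 4 × 78 = 353.4 kips.
Design strength φR_n = 0.75 × 353.4 = 265 kips.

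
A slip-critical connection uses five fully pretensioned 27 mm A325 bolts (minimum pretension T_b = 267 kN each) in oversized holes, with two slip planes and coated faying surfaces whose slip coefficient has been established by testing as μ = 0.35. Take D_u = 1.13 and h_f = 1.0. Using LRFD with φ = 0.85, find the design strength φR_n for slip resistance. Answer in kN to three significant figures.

898 kN

R_n = μ · D_u · h_f · T_b · n_s · n_b = 0.35 × 1.13 × 1.0 × 267 × 2 × 5 = 1056 kN.
Design strength φR_n = 0.85 × 1056 = 898 kN.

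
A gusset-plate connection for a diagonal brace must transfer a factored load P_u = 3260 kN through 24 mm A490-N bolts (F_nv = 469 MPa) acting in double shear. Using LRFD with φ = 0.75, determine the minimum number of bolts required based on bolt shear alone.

11 bolts

A_b = π·24²/4 = 452.4 mm².
Per-bolt design strength φR_n = 0.75 × 469 × 452.4 × 2 / 1000 = 318.3 kN.
n ≥ 3260 / 318.3 = 10.24 → use 11 bolts.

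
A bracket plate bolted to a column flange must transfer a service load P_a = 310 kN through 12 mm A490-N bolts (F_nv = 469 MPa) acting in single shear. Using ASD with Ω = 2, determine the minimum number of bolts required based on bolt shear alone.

A_b = π·12²/4 = 113.1 mm².
Per-bolt allowable strength R_n/Ω = 469 × 113.1 × 1 / 1000 / 2 = 26.52 kN.
n ≥ 310 / 26.52 = 11.69 → use 12 bolts.

12 bolts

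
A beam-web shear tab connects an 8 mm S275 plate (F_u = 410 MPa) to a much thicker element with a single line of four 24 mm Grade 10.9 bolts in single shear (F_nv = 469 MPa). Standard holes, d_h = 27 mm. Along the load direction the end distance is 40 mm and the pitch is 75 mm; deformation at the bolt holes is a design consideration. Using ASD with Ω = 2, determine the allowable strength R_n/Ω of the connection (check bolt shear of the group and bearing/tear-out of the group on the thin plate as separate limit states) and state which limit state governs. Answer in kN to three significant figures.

336 kN (bearing governs)

Bolt shear: A_b = π·24²/4 = 452.4 mm²; R_n = 469 × 452.4 × 4 × 1 / 1000 = 848.7 kN → 848.7 / 2 = 424 kN.
Bearing (1.2 l_c t F_u ≤ 2.4 d t F_u): upper limit = 2.4·24·8·410 / 1000 = 188.9 kN.
  Edge l_c = 40 − 27/2 = 26.5 → r_n = 104.3 kN; interior l_c = 75 − 27 = 48 → r_n = 188.9 kN.
  R_n,bearing = 1·104.3 + 3·188.9 = 671.1 kN → 671.1 / 2 = 336 kN.
Bearing governs: 336 kN.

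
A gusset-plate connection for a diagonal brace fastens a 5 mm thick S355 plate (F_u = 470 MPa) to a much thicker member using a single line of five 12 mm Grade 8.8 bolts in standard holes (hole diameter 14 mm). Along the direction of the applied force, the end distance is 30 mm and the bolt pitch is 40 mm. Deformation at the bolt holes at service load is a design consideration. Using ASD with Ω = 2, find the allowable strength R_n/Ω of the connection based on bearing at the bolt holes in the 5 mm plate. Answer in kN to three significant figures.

Per bolt r_n = 1.2 l_c t F_u ≤ 2.4 d t F_u; upper limit = 2.4 × 12 × 5 × 470 / 1000 = 67.68 kN.
Edge bolt: l_c = 30 − 14/2 = 23 mm → 1.2 × 23 × 5 × 470 / 1000 = 64.86 → r_n = 64.86 kN.
Interior bolts: l_c = 40 − 14 = 26 mm → 1.2 × 26 × 5 × 470 / 1000 = 73.32 → r_n = 67.68 kN.
R_n = 1 × 64.86 + 4 × 67.68 = 335.6 kN.
Allowable strength R_n/Ω = 335.6 / 2 = 168 kN.

168 kN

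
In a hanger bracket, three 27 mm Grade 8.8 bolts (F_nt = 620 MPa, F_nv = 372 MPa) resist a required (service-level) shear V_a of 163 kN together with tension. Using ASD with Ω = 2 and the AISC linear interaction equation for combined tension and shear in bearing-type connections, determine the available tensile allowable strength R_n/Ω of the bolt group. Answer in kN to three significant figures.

A_b = π·27²/4 = 572.6 mm²; f_rv = 163 × 1000 / (3 × 572.6) = 94.9 MPa.
F'_nt = 1.3 F_nt − (Ω F_nt / F_nv) f_rv = 1.3·620 − (2·620/372)·94.9 = 489.7 MPa, capped at F_nt → F'_nt = 489.7 MPa.
R_n = F'_nt · A_b · n = 489.7 × 572.6 × 3 / 1000 = 841.1 kN.
Allowable strength R_n/Ω = 841.1 / 2 = 421 kN.

421 kN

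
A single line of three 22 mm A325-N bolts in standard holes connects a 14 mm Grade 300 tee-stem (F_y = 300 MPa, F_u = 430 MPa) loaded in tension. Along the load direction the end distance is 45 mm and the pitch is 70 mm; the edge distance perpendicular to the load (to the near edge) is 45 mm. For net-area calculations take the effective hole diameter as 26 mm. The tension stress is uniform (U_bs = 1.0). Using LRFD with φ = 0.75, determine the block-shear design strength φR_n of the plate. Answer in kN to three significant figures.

470 kN

Shear plane L_v = 45 + 2·70 = 185 mm; A_gv = 185 × 14 = 2590 mm².
A_nv = (185 − 2.5·26) × 14 = 1680 mm².
A_nt = (45 − 0.5·26) × 14 = 448 mm².
0.6 F_u A_nv = 433.4 kN; 0.6 F_y A_gv = 466.2 kN → shear rupture governs the shear term.
R_n = 433.4 + 1.0 × 430 × 448 / 1000 = 626.1 kN.
Design strength φR_n = 0.75 × 626.1 = 470 kN.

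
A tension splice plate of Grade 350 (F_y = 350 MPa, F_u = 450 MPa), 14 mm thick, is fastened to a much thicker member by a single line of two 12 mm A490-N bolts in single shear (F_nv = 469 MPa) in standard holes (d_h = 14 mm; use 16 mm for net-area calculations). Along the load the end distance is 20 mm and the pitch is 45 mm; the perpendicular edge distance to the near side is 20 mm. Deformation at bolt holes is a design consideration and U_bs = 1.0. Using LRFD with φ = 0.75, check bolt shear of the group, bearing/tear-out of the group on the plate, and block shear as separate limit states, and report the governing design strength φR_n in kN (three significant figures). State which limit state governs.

Bolt shear: A_b = π·12²/4 = 113.1 mm²; R_n = 469 × 113.1 × 2 × 1 / 1000 = 106.1 kN → 0.75 × 106.1 = 79.6 kN.
Bearing: edge l_c = 13, r_n = 98.28 kN; interior l_c = 31, r_n = 181.4 kN; R_n = 98.28 + 1·181.4 = 279.7 kN → 210 kN.
Block shear: A_gv = 910, A_nv = 574, A_nt = 168 mm²; R_n = min(0.6F_uA_nv, 0.6F_yA_gv) + U_bs·F_u·A_nt = 230.6 kN → 173 kN.
Bolt shear governs: 79.6 kN.

79.6 kN (bolt shear governs)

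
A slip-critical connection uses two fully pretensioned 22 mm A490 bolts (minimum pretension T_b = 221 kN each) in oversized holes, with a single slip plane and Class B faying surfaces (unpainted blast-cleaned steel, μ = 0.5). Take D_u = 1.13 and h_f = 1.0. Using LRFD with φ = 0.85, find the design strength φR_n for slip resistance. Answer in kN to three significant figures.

R_n = μ · D_u · h_f · T_b · n_s · n_b = 0.5 × 1.13 × 1.0 × 221 × 1 × 2 = 249.7 kN.
Design strength φR_n = 0.85 × 249.7 = 212 kN.

212 kN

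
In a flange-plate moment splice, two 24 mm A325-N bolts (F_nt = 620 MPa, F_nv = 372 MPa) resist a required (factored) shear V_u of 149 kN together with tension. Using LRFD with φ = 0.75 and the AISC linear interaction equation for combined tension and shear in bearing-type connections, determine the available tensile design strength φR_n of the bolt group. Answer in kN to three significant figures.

299 kN

A_b = π·24²/4 = 452.4 mm²; f_rv = 149 × 1000 / (2 × 452.4) = 164.7 MPa.
F'_nt = 1.3 F_nt − (F_nt / φF_nv) f_rv = 1.3·620 − (620/(0.75·372))·164.7 = 440 MPa, capped at F_nt → F'_nt = 440 MPa.
R_n = F'_nt · A_b · n = 440 × 452.4 × 2 / 1000 = 398.1 kN.
Design strength φR_n = 0.75 × 398.1 = 299 kN.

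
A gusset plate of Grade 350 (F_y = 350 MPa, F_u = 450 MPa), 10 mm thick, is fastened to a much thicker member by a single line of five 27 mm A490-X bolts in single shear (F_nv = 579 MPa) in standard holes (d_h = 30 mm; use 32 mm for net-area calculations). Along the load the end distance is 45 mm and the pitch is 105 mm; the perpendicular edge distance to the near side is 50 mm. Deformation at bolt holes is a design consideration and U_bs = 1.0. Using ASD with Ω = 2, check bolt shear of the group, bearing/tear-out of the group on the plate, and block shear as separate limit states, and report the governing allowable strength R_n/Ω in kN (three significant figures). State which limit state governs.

510 kN (block shear governs)

Bolt shear: A_b = π·27²/4 = 572.6 mm²; R_n = 579 × 572.6 × 5 × 1 / 1000 = 1658 kN → 1658 / 2 = 829 kN.
Bearing: edge l_c = 30, r_n = 162 kN; interior l_c = 75, r_n = 291.6 kN; R_n = 162 + 4·291.6 = 1328 kN → 664 kN.
Block shear: A_gv = 4650, A_nv = 3210, A_nt = 340 mm²; R_n = min(0.6F_uA_nv, 0.6F_yA_gv) + U_bs·F_u·A_nt = 1020 kN → 510 kN.
Block shear governs: 510 kN.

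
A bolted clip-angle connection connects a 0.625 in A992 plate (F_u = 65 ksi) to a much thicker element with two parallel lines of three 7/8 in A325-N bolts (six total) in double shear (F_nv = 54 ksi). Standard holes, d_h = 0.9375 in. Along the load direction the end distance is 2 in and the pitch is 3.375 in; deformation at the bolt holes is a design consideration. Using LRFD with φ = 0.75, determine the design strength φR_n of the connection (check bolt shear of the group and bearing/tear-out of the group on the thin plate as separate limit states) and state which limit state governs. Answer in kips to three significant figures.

292 kips (bolt shear governs)

Bolt shear: A_b = π·0.875²/4 = 0.6013 in²; R_n = 54 × 0.6013 × 6 × 2 = 389.7 kips → 0.75 × 389.7 = 292 kips.
Bearing (1.2 l_c t F_u ≤ 2.4 d t F_u): upper limit = 2.4·0.875·0.625·65 = 85.31 kips.
  Edge l_c = 2 − 0.9375/2 = 1.531 → r_n = 74.65 kips; interior l_c = 3.375 − 0.9375 = 2.438 → r_n = 85.31 kips.
  R_n,bearing = 2·74.65 + 4·85.31 = 490.5 kips → 0.75 × 490.5 = 368 kips.
Bolt shear governs: 292 kips.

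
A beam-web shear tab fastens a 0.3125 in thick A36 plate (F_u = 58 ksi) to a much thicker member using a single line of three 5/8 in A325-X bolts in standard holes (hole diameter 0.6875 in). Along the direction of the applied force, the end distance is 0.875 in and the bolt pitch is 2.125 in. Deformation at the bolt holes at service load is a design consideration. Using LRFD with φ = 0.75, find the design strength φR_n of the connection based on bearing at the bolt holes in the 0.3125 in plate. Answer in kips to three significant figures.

49.4 kips

Per bolt r_n = 1.2 l_c t F_u ≤ 2.4 d t F_u; upper limit = 2.4 × 0.625 × 0.3125 × 58 = 27.19 kips.
Edge bolt: l_c = 0.875 − 0.6875/2 = 0.5312 in → 1.2 × 0.5312 × 0.3125 × 58 = 11.55 → r_n = 11.55 kips.
Interior bolts: l_c = 2.125 − 0.6875 = 1.438 in → 1.2 × 1.438 × 0.3125 × 58 = 31.27 → r_n = 27.19 kips.
R_n = 1 × 11.55 + 2 × 27.19 = 65.93 kips.
Design strength φR_n = 0.75 × 65.93 = 49.4 kips.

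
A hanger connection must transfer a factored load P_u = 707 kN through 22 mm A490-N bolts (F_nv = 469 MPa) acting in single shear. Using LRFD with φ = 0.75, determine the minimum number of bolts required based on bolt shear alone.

6 bolts

A_b = π·22²/4 = 380.1 mm².
Per-bolt design strength φR_n = 0.75 × 469 × 380.1 × 1 / 1000 = 133.7 kN.
n ≥ 707 / 133.7 = 5.287 → use 6 bolts.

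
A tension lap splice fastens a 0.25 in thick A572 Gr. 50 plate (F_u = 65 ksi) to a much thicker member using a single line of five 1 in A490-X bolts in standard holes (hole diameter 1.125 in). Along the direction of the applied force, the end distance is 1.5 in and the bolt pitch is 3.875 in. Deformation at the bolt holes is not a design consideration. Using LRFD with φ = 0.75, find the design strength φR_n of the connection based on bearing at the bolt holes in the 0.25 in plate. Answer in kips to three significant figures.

Per bolt r_n = 1.5 l_c t F_u ≤ 3.0 d t F_u; upper limit = 3.0 × 1 × 0.25 × 65 = 48.75 kips.
Edge bolt: l_c = 1.5 − 1.125/2 = 0.9375 in → 1.5 × 0.9375 × 0.25 × 65 = 22.85 → r_n = 22.85 kips.
Interior bolts: l_c = 3.875 − 1.125 = 2.75 in → 1.5 × 2.75 × 0.25 × 65 = 67.03 → r_n = 48.75 kips.
R_n = 1 × 22.85 + 4 × 48.75 = 217.9 kips.
Design strength φR_n = 0.75 × 217.9 = 163 kips.

163 kips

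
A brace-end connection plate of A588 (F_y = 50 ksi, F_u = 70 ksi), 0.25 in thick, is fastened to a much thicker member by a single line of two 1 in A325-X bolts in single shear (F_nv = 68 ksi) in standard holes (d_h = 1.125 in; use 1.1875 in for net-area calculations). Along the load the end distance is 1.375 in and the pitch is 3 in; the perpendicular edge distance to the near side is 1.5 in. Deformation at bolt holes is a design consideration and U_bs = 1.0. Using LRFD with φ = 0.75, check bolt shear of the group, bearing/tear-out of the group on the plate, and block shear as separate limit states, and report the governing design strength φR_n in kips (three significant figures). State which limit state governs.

Bolt shear: A_b = π·1²/4 = 0.7854 in²; R_n = 68 × 0.7854 × 2 × 1 = 106.8 kips → 0.75 × 106.8 = 80.1 kips.
Bearing: edge l_c = 0.8125, r_n = 17.06 kips; interior l_c = 1.875, r_n = 39.38 kips; R_n = 17.06 + 1·39.38 = 56.44 kips → 42.3 kips.
Block shear: A_gv = 1.094, A_nv = 0.6484, A_nt = 0.2266 in²; R_n = min(0.6F_uA_nv, 0.6F_yA_gv) + U_bs·F_u·A_nt = 43.09 kips → 32.3 kips.
Block shear governs: 32.3 kips.

32.3 kips (block shear governs)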